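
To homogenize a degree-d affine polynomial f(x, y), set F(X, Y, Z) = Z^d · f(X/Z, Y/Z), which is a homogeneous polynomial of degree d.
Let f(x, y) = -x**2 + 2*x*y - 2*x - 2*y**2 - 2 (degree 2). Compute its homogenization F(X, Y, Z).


F(X, Y, Z) = -X**2 + 2*X*Y - 2*X*Z - 2*Y**2 - 2*Z**2

deg(f) = 2.
Substitute x = X/Z, y = Y/Z into f, then multiply by Z^2.
  monomial -1·x^2·y^0 ↦ -1·X^2·Y^0·Z^0.
  monomial 2·x^1·y^1 ↦ 2·X^1·Y^1·Z^0.
  monomial -2·x^1·y^0 ↦ -2·X^1·Y^0·Z^1.
  monomial -2·x^0·y^2 ↦ -2·X^0·Y^2·Z^0.
  monomial -2·x^0·y^0 ↦ -2·X^0·Y^0·Z^2.
Collecting: F(X, Y, Z) = -X**2 + 2*X*Y - 2*X*Z - 2*Y**2 - 2*Z**2.


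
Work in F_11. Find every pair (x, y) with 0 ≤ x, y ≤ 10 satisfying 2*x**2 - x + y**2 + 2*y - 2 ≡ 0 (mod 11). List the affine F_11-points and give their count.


Affine F_11-points: {(0, 4), (0, 5), (6, 4), (6, 5), (7, 10), (8, 1), (8, 8), (9, 1), (9, 8), (10, 10)}; count = 10.

For each of the 121 pairs (x, y) ∈ F_11², evaluate f(x, y) mod 11. Record the zeros.
  x = 0: [0↦9, 1↦1, 2↦6, 3↦2, 4↦0, 5↦0, 6↦2, 7↦6, 8↦1, 9↦9, 10↦8]  zeros at y ∈ {4, 5}
  x = 1: [0↦10, 1↦2, 2↦7, 3↦3, 4↦1, 5↦1, 6↦3, 7↦7, 8↦2, 9↦10, 10↦9]  zeros at y ∈ ∅
  x = 2: [0↦4, 1↦7, 2↦1, 3↦8, 4↦6, 5↦6, 6↦8, 7↦1, 8↦7, 9↦4, 10↦3]  zeros at y ∈ ∅
  x = 3: [0↦2, 1↦5, 2↦10, 3↦6, 4↦4, 5↦4, 6↦6, 7↦10, 8↦5, 9↦2, 10↦1]  zeros at y ∈ ∅
  x = 4: [0↦4, 1↦7, 2↦1, 3↦8, 4↦6, 5↦6, 6↦8, 7↦1, 8↦7, 9↦4, 10↦3]  zeros at y ∈ ∅
  x = 5: [0↦10, 1↦2, 2↦7, 3↦3, 4↦1, 5↦1, 6↦3, 7↦7, 8↦2, 9↦10, 10↦9]  zeros at y ∈ ∅
  x = 6: [0↦9, 1↦1, 2↦6, 3↦2, 4↦0, 5↦0, 6↦2, 7↦6, 8↦1, 9↦9, 10↦8]  zeros at y ∈ {4, 5}
  x = 7: [0↦1, 1↦4, 2↦9, 3↦5, 4↦3, 5↦3, 6↦5, 7↦9, 8↦4, 9↦1, 10↦0]  zeros at y ∈ {10}
  x = 8: [0↦8, 1↦0, 2↦5, 3↦1, 4↦10, 5↦10, 6↦1, 7↦5, 8↦0, 9↦8, 10↦7]  zeros at y ∈ {1, 8}
  x = 9: [0↦8, 1↦0, 2↦5, 3↦1, 4↦10, 5↦10, 6↦1, 7↦5, 8↦0, 9↦8, 10↦7]  zeros at y ∈ {1, 8}
  x = 10: [0↦1, 1↦4, 2↦9, 3↦5, 4↦3, 5↦3, 6↦5, 7↦9, 8↦4, 9↦1, 10↦0]  zeros at y ∈ {10}
Collecting zeros: affine points = {(0, 4), (0, 5), (6, 4), (6, 5), (7, 10), (8, 1), (8, 8), (9, 1), (9, 8), (10, 10)}.
Total count |C(F_11)_aff| = 10.


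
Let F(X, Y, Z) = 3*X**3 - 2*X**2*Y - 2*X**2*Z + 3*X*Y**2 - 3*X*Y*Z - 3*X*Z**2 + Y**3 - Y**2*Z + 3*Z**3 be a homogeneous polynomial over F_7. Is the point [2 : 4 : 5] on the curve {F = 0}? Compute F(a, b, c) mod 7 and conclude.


F(2,4,5) ≡ 4 (mod 7); P is NOT on the curve.

Evaluate F(2, 4, 5) term-by-term (mod 7).
  3*X**3 ↦ 3·8·1·1 = 24
  -2*X**2*Y ↦ -2·4·4·1 = -32
  -2*X**2*Z ↦ -2·4·1·5 = -40
  3*X*Y**2 ↦ 3·2·16·1 = 96
  -3*X*Y*Z ↦ -3·2·4·5 = -120
  -3*X*Z**2 ↦ -3·2·1·25 = -150
  Y**3 ↦ 1·1·64·1 = 64
  -Y**2*Z ↦ -1·1·16·5 = -80
  3*Z**3 ↦ 3·1·1·125 = 375
Sum: F(2, 4, 5) = (24) + (-32) + (-40) + (96) + (-120) + (-150) + (64) + (-80) + (375) = 137.
Reducing mod 7: 137 ≡ 4 (mod 7).
Since F(a, b, c) ≡ 4 ≠ 0 (mod 7), P does NOT lie on the curve.


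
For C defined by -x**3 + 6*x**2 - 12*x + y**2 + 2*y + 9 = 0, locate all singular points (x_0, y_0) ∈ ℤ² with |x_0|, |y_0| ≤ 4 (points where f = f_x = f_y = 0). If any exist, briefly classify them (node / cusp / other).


Singular points: {(2, -1)}; classification: cusp.

Compute partial derivatives:
  f_x = -3*x**2 + 12*x - 12.
  f_y = 2*y + 2.
Scan x_0 ∈ {−4, ..., 4}. For each x_0, f_y(x_0, y) is a polynomial in y; find its integer roots y ∈ {−4, ..., 4}, then test f_x and f at those candidates.
  x = -4: f_y(-4, y) = 2*y + 2; vanishes at y ∈ {-1}. (-4, -1): f_x = -108 ≠ 0.
  x = -3: f_y(-3, y) = 2*y + 2; vanishes at y ∈ {-1}. (-3, -1): f_x = -75 ≠ 0.
  x = -2: f_y(-2, y) = 2*y + 2; vanishes at y ∈ {-1}. (-2, -1): f_x = -48 ≠ 0.
  x = -1: f_y(-1, y) = 2*y + 2; vanishes at y ∈ {-1}. (-1, -1): f_x = -27 ≠ 0.
  x = 0: f_y(0, y) = 2*y + 2; vanishes at y ∈ {-1}. (0, -1): f_x = -12 ≠ 0.
  x = 1: f_y(1, y) = 2*y + 2; vanishes at y ∈ {-1}. (1, -1): f_x = -3 ≠ 0.
  x = 2: f_y(2, y) = 2*y + 2; vanishes at y ∈ {-1}. (2, -1): f_x = 0, f = 0 — SINGULAR.
  x = 3: f_y(3, y) = 2*y + 2; vanishes at y ∈ {-1}. (3, -1): f_x = -3 ≠ 0.
  x = 4: f_y(4, y) = 2*y + 2; vanishes at y ∈ {-1}. (4, -1): f_x = -12 ≠ 0.
Only singular point on the grid: (2, -1).
Classify: substitute x = 2 + u, y = -1 + v and expand: f = -u**3 + v**2.
No constant or linear terms (consistent with a singular point). Quadratic part: v**2. Cubic part: -u**3.
The quadratic part v**2 is a perfect square, so there is a single (double) tangent line v = 0, i.e. y = -1. Restricting the cubic part to that line (v = 0) leaves -u**3 ≠ 0, so f is not divisible by v and the branch is v² ≈ u**3 to lowest order — this is a cusp.
Classification: cusp.


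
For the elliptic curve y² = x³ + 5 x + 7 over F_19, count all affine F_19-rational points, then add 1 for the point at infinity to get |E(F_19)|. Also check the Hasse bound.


Affine points = {(0, 8), (0, 11), (2, 5), (2, 14), (3, 7), (3, 12), (5, 9), (5, 10), (6, 5), (6, 14), (7, 9), (7, 10), (11, 5), (11, 14), (12, 3), (12, 16), (14, 3), (14, 16), (18, 1), (18, 18)}; affine count = 20; |E(F_19)| = 21.

Discriminant check: Δ ∝ 4a³ + 27b² = 4·5³ + 27·7² = 4·125 + 27·49 ≡ 18 (mod 19). Nonzero ⇒ E is nonsingular.
For each x ∈ F_19, compute rhs = x³ + 5·x + 7 mod 19, then count y ∈ F_19 with y² ≡ rhs.
  x = 0: rhs = 7, matching y values: 8, 11 (2 points).
  x = 1: rhs = 13, matching y values: none (0 points).
  x = 2: rhs = 6, matching y values: 5, 14 (2 points).
  x = 3: rhs = 11, matching y values: 7, 12 (2 points).
  x = 4: rhs = 15, matching y values: none (0 points).
  x = 5: rhs = 5, matching y values: 9, 10 (2 points).
  x = 6: rhs = 6, matching y values: 5, 14 (2 points).
  x = 7: rhs = 5, matching y values: 9, 10 (2 points).
  x = 8: rhs = 8, matching y values: none (0 points).
  x = 9: rhs = 2, matching y values: none (0 points).
  x = 10: rhs = 12, matching y values: none (0 points).
  x = 11: rhs = 6, matching y values: 5, 14 (2 points).
  x = 12: rhs = 9, matching y values: 3, 16 (2 points).
  x = 13: rhs = 8, matching y values: none (0 points).
  x = 14: rhs = 9, matching y values: 3, 16 (2 points).
  x = 15: rhs = 18, matching y values: none (0 points).
  x = 16: rhs = 3, matching y values: none (0 points).
  x = 17: rhs = 8, matching y values: none (0 points).
  x = 18: rhs = 1, matching y values: 1, 18 (2 points).
Total affine count: 20.
Full point count |E(F_19)| = 20 + 1 = 21.
Hasse bound: |21 − (19+1)| = |1| = 1 ≤ 2√19 ≈ 8.7178 ✓.


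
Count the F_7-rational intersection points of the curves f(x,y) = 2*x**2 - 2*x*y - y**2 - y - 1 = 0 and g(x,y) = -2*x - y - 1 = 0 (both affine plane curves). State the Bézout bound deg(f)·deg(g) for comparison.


Common zeros: {(2, 2), (5, 3)}; count = 2; Bézout bound = 2.

deg(f) = 2, deg(g) = 1, so Bézout bound = 2.
Scan x ∈ F_7. For each x, list the y ∈ F_7 with f(x, y) ≡ 0 and those with g(x, y) ≡ 0 (mod 7); the common zeros in that column are the intersection.
  x = 0: f ≡ 0 at y ∈ {2, 4}; g ≡ 0 at y ∈ {6}; common: ∅.
  x = 1: f ≡ 0 at y ∈ ∅; g ≡ 0 at y ∈ {4}; common: ∅.
  x = 2: f ≡ 0 at y ∈ {0, 2}; g ≡ 0 at y ∈ {2}; common: {2}.
  x = 3: f ≡ 0 at y ∈ ∅; g ≡ 0 at y ∈ {0}; common: ∅.
  x = 4: f ≡ 0 at y ∈ {1, 4}; g ≡ 0 at y ∈ {5}; common: ∅.
  x = 5: f ≡ 0 at y ∈ {0, 3}; g ≡ 0 at y ∈ {3}; common: {3}.
  x = 6: f ≡ 0 at y ∈ ∅; g ≡ 0 at y ∈ {1}; common: ∅.
Collecting: common zeros = {(2, 2), (5, 3)}, so the count is 2.
Comparison with the Bézout bound: 2 ≤ 2 = deg(f)·deg(g), as expected for curves with no common component (the bound is attained).


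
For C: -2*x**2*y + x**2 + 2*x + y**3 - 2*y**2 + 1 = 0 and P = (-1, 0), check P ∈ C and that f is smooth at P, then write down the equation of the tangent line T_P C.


Tangent line at P: -2*y = 0.

Step 1: f(-1, 0) = 0, so P lies on C.
Step 2: partial derivatives
  f_x(x, y) = -4*x*y + 2*x + 2, f_y(x, y) = -2*x**2 + 3*y**2 - 4*y.
  f_x(P) = 0, f_y(P) = -2 (gradient nonzero, so P is smooth).
Step 3: tangent line at P: 0·(x − -1) + -2·(y − 0) = 0.
Expanding: -2*y = 0.


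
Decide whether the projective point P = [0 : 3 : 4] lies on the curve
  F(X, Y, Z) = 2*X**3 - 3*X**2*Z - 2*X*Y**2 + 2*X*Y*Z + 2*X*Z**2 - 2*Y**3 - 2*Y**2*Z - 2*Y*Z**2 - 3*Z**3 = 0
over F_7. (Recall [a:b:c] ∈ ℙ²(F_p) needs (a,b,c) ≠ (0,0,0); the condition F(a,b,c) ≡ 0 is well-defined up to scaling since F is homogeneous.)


F(0,3,4) ≡ 6 (mod 7); P is NOT on the curve.

Evaluate F(0, 3, 4) term-by-term (mod 7).
  2*X**3 ↦ 2·0·1·1 = 0
  -3*X**2*Z ↦ -3·0·1·4 = 0
  -2*X*Y**2 ↦ -2·0·9·1 = 0
  2*X*Y*Z ↦ 2·0·3·4 = 0
  2*X*Z**2 ↦ 2·0·1·16 = 0
  -2*Y**3 ↦ -2·1·27·1 = -54
  -2*Y**2*Z ↦ -2·1·9·4 = -72
  -2*Y*Z**2 ↦ -2·1·3·16 = -96
  -3*Z**3 ↦ -3·1·1·64 = -192
Sum: F(0, 3, 4) = (0) + (0) + (0) + (0) + (0) + (-54) + (-72) + (-96) + (-192) = -414.
Reducing mod 7: -414 ≡ 6 (mod 7).
Since F(a, b, c) ≡ 6 ≠ 0 (mod 7), P does NOT lie on the curve.


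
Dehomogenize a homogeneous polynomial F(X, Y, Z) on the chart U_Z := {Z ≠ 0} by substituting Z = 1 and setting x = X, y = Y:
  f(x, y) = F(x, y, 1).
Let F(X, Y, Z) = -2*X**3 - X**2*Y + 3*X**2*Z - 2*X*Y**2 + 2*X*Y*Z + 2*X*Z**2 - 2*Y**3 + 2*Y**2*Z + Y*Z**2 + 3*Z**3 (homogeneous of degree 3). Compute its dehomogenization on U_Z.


f(x, y) = -2*x**3 - x**2*y + 3*x**2 - 2*x*y**2 + 2*x*y + 2*x - 2*y**3 + 2*y**2 + y + 3

On U_Z we set Z = 1. Each monomial c·X^i·Y^j·Z^k in F becomes c·x^i·y^j·1^k = c·x^i·y^j.
Substituting Z = 1: F(X, Y, 1) = -2*x**3 - x**2*y + 3*x**2 - 2*x*y**2 + 2*x*y + 2*x - 2*y**3 + 2*y**2 + y + 3.
Note: deg(f) ≤ deg(F) = 3; strict inequality happens when F is divisible by Z (lost terms).


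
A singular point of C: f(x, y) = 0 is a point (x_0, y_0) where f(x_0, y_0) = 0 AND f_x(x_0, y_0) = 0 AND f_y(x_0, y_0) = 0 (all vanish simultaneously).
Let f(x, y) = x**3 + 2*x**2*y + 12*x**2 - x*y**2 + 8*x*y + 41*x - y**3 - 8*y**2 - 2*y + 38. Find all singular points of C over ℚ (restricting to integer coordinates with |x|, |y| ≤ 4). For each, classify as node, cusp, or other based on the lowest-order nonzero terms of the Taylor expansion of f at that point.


Singular points: {(-3, -2)}; classification: node.

Compute partial derivatives:
  f_x = 3*x**2 + 4*x*y + 24*x - y**2 + 8*y + 41.
  f_y = 2*x**2 - 2*x*y + 8*x - 3*y**2 - 16*y - 2.
Scan x_0 ∈ {−4, ..., 4}. For each x_0, f_y(x_0, y) is a polynomial in y; find its integer roots y ∈ {−4, ..., 4}, then test f_x and f at those candidates.
  x = -4: f_y(-4, y) = -3*y**2 - 8*y - 2; no integer root y with |y| ≤ 4.
  x = -3: f_y(-3, y) = -3*y**2 - 10*y - 8; vanishes at y ∈ {-2}. (-3, -2): f_x = 0, f = 0 — SINGULAR.
  x = -2: f_y(-2, y) = -3*y**2 - 12*y - 10; no integer root y with |y| ≤ 4.
  x = -1: f_y(-1, y) = -3*y**2 - 14*y - 8; vanishes at y ∈ {-4}. (-1, -4): f_x = -12 ≠ 0.
  x = 0: f_y(0, y) = -3*y**2 - 16*y - 2; no integer root y with |y| ≤ 4.
  x = 1: f_y(1, y) = -3*y**2 - 18*y + 8; no integer root y with |y| ≤ 4.
  x = 2: f_y(2, y) = -3*y**2 - 20*y + 22; no integer root y with |y| ≤ 4.
  x = 3: f_y(3, y) = -3*y**2 - 22*y + 40; no integer root y with |y| ≤ 4.
  x = 4: f_y(4, y) = -3*y**2 - 24*y + 62; no integer root y with |y| ≤ 4.
Only singular point on the grid: (-3, -2).
Classify: substitute x = -3 + u, y = -2 + v and expand: f = u**3 + 2*u**2*v - u**2 - u*v**2 - v**3 + v**2.
No constant or linear terms (consistent with a singular point). Quadratic part: -u**2 + v**2. Cubic part: u**3 + 2*u**2*v - u*v**2 - v**3.
The quadratic part v**2 - u**2 = (v − u)(v + u) splits into two distinct linear factors, so there are two distinct tangent lines y − -2 = ±(x − -3) — this is a node (ordinary double point).
Classification: node.


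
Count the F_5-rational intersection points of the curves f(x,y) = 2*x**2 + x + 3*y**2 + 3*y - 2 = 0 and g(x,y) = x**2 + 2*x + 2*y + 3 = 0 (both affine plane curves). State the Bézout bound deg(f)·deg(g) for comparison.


Common zeros: {(3, 1)}; count = 1; Bézout bound = 4.

deg(f) = 2, deg(g) = 2, so Bézout bound = 4.
Scan x ∈ F_5. For each x, list the y ∈ F_5 with f(x, y) ≡ 0 and those with g(x, y) ≡ 0 (mod 5); the common zeros in that column are the intersection.
  x = 0: f ≡ 0 at y ∈ ∅; g ≡ 0 at y ∈ {1}; common: ∅.
  x = 1: f ≡ 0 at y ∈ ∅; g ≡ 0 at y ∈ {2}; common: ∅.
  x = 2: f ≡ 0 at y ∈ ∅; g ≡ 0 at y ∈ {2}; common: ∅.
  x = 3: f ≡ 0 at y ∈ {1, 3}; g ≡ 0 at y ∈ {1}; common: {1}.
  x = 4: f ≡ 0 at y ∈ {1, 3}; g ≡ 0 at y ∈ {4}; common: ∅.
Collecting: common zeros = {(3, 1)}, so the count is 1.
Comparison with the Bézout bound: 1 ≤ 4 = deg(f)·deg(g), as expected for curves with no common component (the affine F_5-count falls short of the bound because intersections may lie at infinity, over extension fields, or carry multiplicity).


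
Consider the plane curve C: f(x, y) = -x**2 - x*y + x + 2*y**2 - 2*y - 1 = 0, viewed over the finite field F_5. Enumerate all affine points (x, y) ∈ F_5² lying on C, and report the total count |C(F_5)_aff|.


Affine F_5-points: {(2, 1), (3, 1), (3, 4), (4, 4)}; count = 4.

For each of the 25 pairs (x, y) ∈ F_5², evaluate f(x, y) mod 5. Record the zeros.
  x = 0: [0↦4, 1↦4, 2↦3, 3↦1, 4↦3]  zeros at y ∈ ∅
  x = 1: [0↦4, 1↦3, 2↦1, 3↦3, 4↦4]  zeros at y ∈ ∅
  x = 2: [0↦2, 1↦0, 2↦2, 3↦3, 4↦3]  zeros at y ∈ {1}
  x = 3: [0↦3, 1↦0, 2↦1, 3↦1, 4↦0]  zeros at y ∈ {1, 4}
  x = 4: [0↦2, 1↦3, 2↦3, 3↦2, 4↦0]  zeros at y ∈ {4}
Collecting zeros: affine points = {(2, 1), (3, 1), (3, 4), (4, 4)}.
Total count |C(F_5)_aff| = 4.


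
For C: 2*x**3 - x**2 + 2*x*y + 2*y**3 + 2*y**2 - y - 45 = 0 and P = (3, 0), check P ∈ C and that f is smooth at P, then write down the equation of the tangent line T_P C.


Tangent line at P: 48*x + 5*y - 144 = 0.

Step 1: f(3, 0) = 0, so P lies on C.
Step 2: partial derivatives
  f_x(x, y) = 6*x**2 - 2*x + 2*y, f_y(x, y) = 2*x + 6*y**2 + 4*y - 1.
  f_x(P) = 48, f_y(P) = 5 (gradient nonzero, so P is smooth).
Step 3: tangent line at P: 48·(x − 3) + 5·(y − 0) = 0.
Expanding: 48*x + 5*y - 144 = 0.


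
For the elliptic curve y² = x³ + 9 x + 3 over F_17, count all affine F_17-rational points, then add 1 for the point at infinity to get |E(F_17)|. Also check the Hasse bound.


Affine points = {(1, 8), (1, 9), (4, 1), (4, 16), (6, 1), (6, 16), (7, 1), (7, 16), (8, 3), (8, 14), (14, 0)}; affine count = 11; |E(F_17)| = 12.

Discriminant check: Δ ∝ 4a³ + 27b² = 4·9³ + 27·3² = 4·729 + 27·9 ≡ 14 (mod 17). Nonzero ⇒ E is nonsingular.
For each x ∈ F_17, compute rhs = x³ + 9·x + 3 mod 17, then count y ∈ F_17 with y² ≡ rhs.
  x = 0: rhs = 3, matching y values: none (0 points).
  x = 1: rhs = 13, matching y values: 8, 9 (2 points).
  x = 2: rhs = 12, matching y values: none (0 points).
  x = 3: rhs = 6, matching y values: none (0 points).
  x = 4: rhs = 1, matching y values: 1, 16 (2 points).
  x = 5: rhs = 3, matching y values: none (0 points).
  x = 6: rhs = 1, matching y values: 1, 16 (2 points).
  x = 7: rhs = 1, matching y values: 1, 16 (2 points).
  x = 8: rhs = 9, matching y values: 3, 14 (2 points).
  x = 9: rhs = 14, matching y values: none (0 points).
  x = 10: rhs = 5, matching y values: none (0 points).
  x = 11: rhs = 5, matching y values: none (0 points).
  x = 12: rhs = 3, matching y values: none (0 points).
  x = 13: rhs = 5, matching y values: none (0 points).
  x = 14: rhs = 0, matching y values: 0 (1 points).
  x = 15: rhs = 11, matching y values: none (0 points).
  x = 16: rhs = 10, matching y values: none (0 points).
Total affine count: 11.
Full point count |E(F_17)| = 11 + 1 = 12.
Hasse bound: |12 − (17+1)| = |-6| = 6 ≤ 2√17 ≈ 8.2462 ✓.


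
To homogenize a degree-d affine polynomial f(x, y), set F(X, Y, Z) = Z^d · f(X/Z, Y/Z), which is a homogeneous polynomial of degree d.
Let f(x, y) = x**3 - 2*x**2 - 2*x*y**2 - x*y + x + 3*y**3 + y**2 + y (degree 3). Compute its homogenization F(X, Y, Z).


F(X, Y, Z) = X**3 - 2*X**2*Z - 2*X*Y**2 - X*Y*Z + X*Z**2 + 3*Y**3 + Y**2*Z + Y*Z**2

deg(f) = 3.
Substitute x = X/Z, y = Y/Z into f, then multiply by Z^3.
  monomial 1·x^3·y^0 ↦ 1·X^3·Y^0·Z^0.
  monomial -2·x^2·y^0 ↦ -2·X^2·Y^0·Z^1.
  monomial -2·x^1·y^2 ↦ -2·X^1·Y^2·Z^0.
  monomial -1·x^1·y^1 ↦ -1·X^1·Y^1·Z^1.
  monomial 1·x^1·y^0 ↦ 1·X^1·Y^0·Z^2.
  monomial 3·x^0·y^3 ↦ 3·X^0·Y^3·Z^0.
  monomial 1·x^0·y^2 ↦ 1·X^0·Y^2·Z^1.
  monomial 1·x^0·y^1 ↦ 1·X^0·Y^1·Z^2.
Collecting: F(X, Y, Z) = X**3 - 2*X**2*Z - 2*X*Y**2 - X*Y*Z + X*Z**2 + 3*Y**3 + Y**2*Z + Y*Z**2.


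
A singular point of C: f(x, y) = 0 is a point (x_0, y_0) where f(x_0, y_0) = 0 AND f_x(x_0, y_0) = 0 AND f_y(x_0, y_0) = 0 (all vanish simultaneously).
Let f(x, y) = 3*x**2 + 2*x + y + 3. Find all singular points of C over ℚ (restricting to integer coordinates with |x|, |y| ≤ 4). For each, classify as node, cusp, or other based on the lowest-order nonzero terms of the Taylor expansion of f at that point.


No singular points in the scanned grid; C is smooth there.

Compute partial derivatives:
  f_x = 6*x + 2.
  f_y = 1.
f_y = 1 is a nonzero constant, so f_y never vanishes: no point (x, y) can satisfy f = f_x = f_y = 0. In particular no (x, y) ∈ {−4, ..., 4}² is singular; the curve is smooth.


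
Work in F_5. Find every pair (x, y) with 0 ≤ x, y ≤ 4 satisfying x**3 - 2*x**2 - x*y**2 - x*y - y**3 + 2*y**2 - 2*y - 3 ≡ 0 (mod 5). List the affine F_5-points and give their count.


Affine F_5-points: {(3, 3), (4, 1)}; count = 2.

For each of the 25 pairs (x, y) ∈ F_5², evaluate f(x, y) mod 5. Record the zeros.
  x = 0: [0↦2, 1↦1, 2↦3, 3↦2, 4↦2]  zeros at y ∈ ∅
  x = 1: [0↦1, 1↦3, 2↦1, 3↦4, 4↦1]  zeros at y ∈ ∅
  x = 2: [0↦2, 1↦2, 2↦1, 3↦3, 4↦2]  zeros at y ∈ ∅
  x = 3: [0↦1, 1↦4, 2↦4, 3↦0, 4↦1]  zeros at y ∈ {3}
  x = 4: [0↦4, 1↦0, 2↦1, 3↦1, 4↦4]  zeros at y ∈ {1}
Collecting zeros: affine points = {(3, 3), (4, 1)}.
Total count |C(F_5)_aff| = 2.


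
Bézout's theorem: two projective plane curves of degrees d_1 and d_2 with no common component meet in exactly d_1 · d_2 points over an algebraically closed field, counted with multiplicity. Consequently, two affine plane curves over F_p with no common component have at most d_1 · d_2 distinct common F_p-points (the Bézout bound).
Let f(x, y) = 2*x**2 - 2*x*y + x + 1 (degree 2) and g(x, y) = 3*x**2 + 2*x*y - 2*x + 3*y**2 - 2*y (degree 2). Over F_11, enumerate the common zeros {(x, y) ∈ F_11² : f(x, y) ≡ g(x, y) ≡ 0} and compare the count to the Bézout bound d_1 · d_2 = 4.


Common zeros: ∅; count = 0; Bézout bound = 4.

deg(f) = 2, deg(g) = 2, so Bézout bound = 4.
Scan x ∈ F_11. For each x, list the y ∈ F_11 with f(x, y) ≡ 0 and those with g(x, y) ≡ 0 (mod 11); the common zeros in that column are the intersection.
  x = 0: f ≡ 0 at y ∈ ∅; g ≡ 0 at y ∈ {0, 8}; common: ∅.
  x = 1: f ≡ 0 at y ∈ {2}; g ≡ 0 at y ∈ ∅; common: ∅.
  x = 2: f ≡ 0 at y ∈ {0}; g ≡ 0 at y ∈ ∅; common: ∅.
  x = 3: f ≡ 0 at y ∈ {0}; g ≡ 0 at y ∈ ∅; common: ∅.
  x = 4: f ≡ 0 at y ∈ {6}; g ≡ 0 at y ∈ ∅; common: ∅.
  x = 5: f ≡ 0 at y ∈ {10}; g ≡ 0 at y ∈ ∅; common: ∅.
  x = 6: f ≡ 0 at y ∈ {2}; g ≡ 0 at y ∈ {6, 9}; common: ∅.
  x = 7: f ≡ 0 at y ∈ {6}; g ≡ 0 at y ∈ {9}; common: ∅.
  x = 8: f ≡ 0 at y ∈ {1}; g ≡ 0 at y ∈ {0, 10}; common: ∅.
  x = 9: f ≡ 0 at y ∈ {1}; g ≡ 0 at y ∈ {6, 7}; common: ∅.
  x = 10: f ≡ 0 at y ∈ {10}; g ≡ 0 at y ∈ {8}; common: ∅.
Collecting: common zeros = ∅, so the count is 0.
Comparison with the Bézout bound: 0 ≤ 4 = deg(f)·deg(g), as expected for curves with no common component (the affine F_11-count falls short of the bound because intersections may lie at infinity, over extension fields, or carry multiplicity).


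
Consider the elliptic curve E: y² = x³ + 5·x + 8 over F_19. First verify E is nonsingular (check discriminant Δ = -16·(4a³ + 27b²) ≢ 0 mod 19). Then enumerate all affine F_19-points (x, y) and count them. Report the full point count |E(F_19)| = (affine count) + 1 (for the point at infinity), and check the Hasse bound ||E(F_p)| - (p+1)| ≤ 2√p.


Affine points = {(2, 8), (2, 11), (4, 4), (4, 15), (5, 5), (5, 14), (6, 8), (6, 11), (7, 5), (7, 14), (8, 3), (8, 16), (11, 8), (11, 11), (13, 3), (13, 16), (15, 0), (16, 2), (16, 17), (17, 3), (17, 16)}; affine count = 21; |E(F_19)| = 22.

Discriminant check: Δ ∝ 4a³ + 27b² = 4·5³ + 27·8² = 4·125 + 27·64 ≡ 5 (mod 19). Nonzero ⇒ E is nonsingular.
For each x ∈ F_19, compute rhs = x³ + 5·x + 8 mod 19, then count y ∈ F_19 with y² ≡ rhs.
  x = 0: rhs = 8, matching y values: none (0 points).
  x = 1: rhs = 14, matching y values: none (0 points).
  x = 2: rhs = 7, matching y values: 8, 11 (2 points).
  x = 3: rhs = 12, matching y values: none (0 points).
  x = 4: rhs = 16, matching y values: 4, 15 (2 points).
  x = 5: rhs = 6, matching y values: 5, 14 (2 points).
  x = 6: rhs = 7, matching y values: 8, 11 (2 points).
  x = 7: rhs = 6, matching y values: 5, 14 (2 points).
  x = 8: rhs = 9, matching y values: 3, 16 (2 points).
  x = 9: rhs = 3, matching y values: none (0 points).
  x = 10: rhs = 13, matching y values: none (0 points).
  x = 11: rhs = 7, matching y values: 8, 11 (2 points).
  x = 12: rhs = 10, matching y values: none (0 points).
  x = 13: rhs = 9, matching y values: 3, 16 (2 points).
  x = 14: rhs = 10, matching y values: none (0 points).
  x = 15: rhs = 0, matching y values: 0 (1 points).
  x = 16: rhs = 4, matching y values: 2, 17 (2 points).
  x = 17: rhs = 9, matching y values: 3, 16 (2 points).
  x = 18: rhs = 2, matching y values: none (0 points).
Total affine count: 21.
Full point count |E(F_19)| = 21 + 1 = 22.
Hasse bound: |22 − (19+1)| = |2| = 2 ≤ 2√19 ≈ 8.7178 ✓.


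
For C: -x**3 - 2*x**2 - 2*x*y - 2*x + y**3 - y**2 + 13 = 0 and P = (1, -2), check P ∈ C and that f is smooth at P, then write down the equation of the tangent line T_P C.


Tangent line at P: -5*x + 14*y + 33 = 0.

Step 1: f(1, -2) = 0, so P lies on C.
Step 2: partial derivatives
  f_x(x, y) = -3*x**2 - 4*x - 2*y - 2, f_y(x, y) = -2*x + 3*y**2 - 2*y.
  f_x(P) = -5, f_y(P) = 14 (gradient nonzero, so P is smooth).
Step 3: tangent line at P: -5·(x − 1) + 14·(y − -2) = 0.
Expanding: -5*x + 14*y + 33 = 0.


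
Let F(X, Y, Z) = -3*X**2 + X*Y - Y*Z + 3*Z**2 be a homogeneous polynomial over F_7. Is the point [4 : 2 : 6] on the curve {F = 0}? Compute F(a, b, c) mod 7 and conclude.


F(4,2,6) ≡ 0 (mod 7); P is on the curve.

Evaluate F(4, 2, 6) term-by-term (mod 7).
  -3*X**2 ↦ -3·16·1·1 = -48
  X*Y ↦ 1·4·2·1 = 8
  -Y*Z ↦ -1·1·2·6 = -12
  3*Z**2 ↦ 3·1·1·36 = 108
Sum: F(4, 2, 6) = (-48) + (8) + (-12) + (108) = 56.
Reducing mod 7: 56 ≡ 0 (mod 7).
Since F(a, b, c) ≡ 0 (mod 7), P lies on the curve.


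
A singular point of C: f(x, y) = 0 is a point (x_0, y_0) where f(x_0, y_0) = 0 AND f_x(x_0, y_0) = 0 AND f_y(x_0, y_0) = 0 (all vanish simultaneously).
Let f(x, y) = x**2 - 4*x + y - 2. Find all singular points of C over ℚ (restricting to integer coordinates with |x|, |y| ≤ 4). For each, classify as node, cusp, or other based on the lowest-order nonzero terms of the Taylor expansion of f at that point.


No singular points in the scanned grid; C is smooth there.

Compute partial derivatives:
  f_x = 2*x - 4.
  f_y = 1.
f_y = 1 is a nonzero constant, so f_y never vanishes: no point (x, y) can satisfy f = f_x = f_y = 0. In particular no (x, y) ∈ {−4, ..., 4}² is singular; the curve is smooth.


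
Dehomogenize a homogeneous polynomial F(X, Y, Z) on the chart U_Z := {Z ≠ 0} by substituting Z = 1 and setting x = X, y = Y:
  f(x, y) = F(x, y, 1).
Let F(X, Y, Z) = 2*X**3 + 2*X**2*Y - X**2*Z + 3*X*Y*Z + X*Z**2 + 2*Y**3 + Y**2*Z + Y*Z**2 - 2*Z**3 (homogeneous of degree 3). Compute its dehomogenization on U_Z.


f(x, y) = 2*x**3 + 2*x**2*y - x**2 + 3*x*y + x + 2*y**3 + y**2 + y - 2

On U_Z we set Z = 1. Each monomial c·X^i·Y^j·Z^k in F becomes c·x^i·y^j·1^k = c·x^i·y^j.
Substituting Z = 1: F(X, Y, 1) = 2*x**3 + 2*x**2*y - x**2 + 3*x*y + x + 2*y**3 + y**2 + y - 2.
Note: deg(f) ≤ deg(F) = 3; strict inequality happens when F is divisible by Z (lost terms).


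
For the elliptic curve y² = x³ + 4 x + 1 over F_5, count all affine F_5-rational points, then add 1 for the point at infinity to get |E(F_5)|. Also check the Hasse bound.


Affine points = {(0, 1), (0, 4), (1, 1), (1, 4), (3, 0), (4, 1), (4, 4)}; affine count = 7; |E(F_5)| = 8.

Discriminant check: Δ ∝ 4a³ + 27b² = 4·4³ + 27·1² = 4·64 + 27·1 ≡ 3 (mod 5). Nonzero ⇒ E is nonsingular.
For each x ∈ F_5, compute rhs = x³ + 4·x + 1 mod 5, then count y ∈ F_5 with y² ≡ rhs.
  x = 0: rhs = 1, matching y values: 1, 4 (2 points).
  x = 1: rhs = 1, matching y values: 1, 4 (2 points).
  x = 2: rhs = 2, matching y values: none (0 points).
  x = 3: rhs = 0, matching y values: 0 (1 points).
  x = 4: rhs = 1, matching y values: 1, 4 (2 points).
Total affine count: 7.
Full point count |E(F_5)| = 7 + 1 = 8.
Hasse bound: |8 − (5+1)| = |2| = 2 ≤ 2√5 ≈ 4.4721 ✓.


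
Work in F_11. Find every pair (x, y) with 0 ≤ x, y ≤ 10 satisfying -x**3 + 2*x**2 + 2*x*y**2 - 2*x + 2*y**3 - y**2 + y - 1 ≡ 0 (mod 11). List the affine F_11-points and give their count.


Affine F_11-points: {(2, 9), (3, 2), (4, 6), (6, 1), (8, 3), (9, 10), (10, 4), (10, 7)}; count = 8.

For each of the 121 pairs (x, y) ∈ F_11², evaluate f(x, y) mod 11. Record the zeros.
  x = 0: [0↦10, 1↦1, 2↦2, 3↦3, 4↦5, 5↦9, 6↦5, 7↦5, 8↦10, 9↦10, 10↦6]  zeros at y ∈ ∅
  x = 1: [0↦9, 1↦2, 2↦9, 3↦9, 4↦3, 5↦3, 6↦10, 7↦3, 8↦5, 9↦6, 10↦7]  zeros at y ∈ ∅
  x = 2: [0↦6, 1↦1, 2↦3, 3↦2, 4↦10, 5↦6, 6↦2, 7↦10, 8↦9, 9↦0, 10↦6]  zeros at y ∈ {9}
  x = 3: [0↦6, 1↦3, 2↦0, 3↦9, 4↦9, 5↦1, 6↦8, 7↦9, 8↦5, 9↦8, 10↦8]  zeros at y ∈ {2}
  x = 4: [0↦3, 1↦2, 2↦5, 3↦2, 4↦5, 5↦4, 6↦0, 7↦5, 8↦9, 9↦2, 10↦7]  zeros at y ∈ {6}
  x = 5: [0↦2, 1↦3, 2↦1, 3↦8, 4↦3, 5↦9, 6↦5, 7↦3, 8↦4, 9↦9, 10↦8]  zeros at y ∈ ∅
  x = 6: [0↦8, 1↦0, 2↦4, 3↦10, 4↦8, 5↦10, 6↦6, 7↦8, 8↦6, 9↦1, 10↦5]  zeros at y ∈ {1}
  x = 7: [0↦4, 1↦9, 2↦8, 3↦2, 4↦3, 5↦1, 6↦8, 7↦3, 8↦9, 9↦5, 10↦3]  zeros at y ∈ ∅
  x = 8: [0↦6, 1↦2, 2↦7, 3↦0, 4↦4, 5↦9, 6↦5, 7↦4, 8↦7, 9↦4, 10↦7]  zeros at y ∈ {3}
  x = 9: [0↦8, 1↦6, 2↦6, 3↦9, 4↦5, 5↦6, 6↦2, 7↦5, 8↦5, 9↦3, 10↦0]  zeros at y ∈ {10}
  x = 10: [0↦4, 1↦4, 2↦10, 3↦1, 4↦0, 5↦8, 6↦4, 7↦0, 8↦8, 9↦7, 10↦9]  zeros at y ∈ {4, 7}
Collecting zeros: affine points = {(2, 9), (3, 2), (4, 6), (6, 1), (8, 3), (9, 10), (10, 4), (10, 7)}.
Total count |C(F_11)_aff| = 8.


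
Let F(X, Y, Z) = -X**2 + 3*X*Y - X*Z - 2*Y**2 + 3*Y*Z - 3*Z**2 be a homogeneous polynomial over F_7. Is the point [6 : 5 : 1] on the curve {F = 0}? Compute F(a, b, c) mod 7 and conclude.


F(6,5,1) ≡ 3 (mod 7); P is NOT on the curve.

Evaluate F(6, 5, 1) term-by-term (mod 7).
  -X**2 ↦ -1·36·1·1 = -36
  3*X*Y ↦ 3·6·5·1 = 90
  -X*Z ↦ -1·6·1·1 = -6
  -2*Y**2 ↦ -2·1·25·1 = -50
  3*Y*Z ↦ 3·1·5·1 = 15
  -3*Z**2 ↦ -3·1·1·1 = -3
Sum: F(6, 5, 1) = (-36) + (90) + (-6) + (-50) + (15) + (-3) = 10.
Reducing mod 7: 10 ≡ 3 (mod 7).
Since F(a, b, c) ≡ 3 ≠ 0 (mod 7), P does NOT lie on the curve.


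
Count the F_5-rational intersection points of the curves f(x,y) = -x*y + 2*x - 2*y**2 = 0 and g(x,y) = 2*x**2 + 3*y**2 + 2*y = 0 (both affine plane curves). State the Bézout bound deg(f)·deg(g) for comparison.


Common zeros: {(0, 0)}; count = 1; Bézout bound = 4.

deg(f) = 2, deg(g) = 2, so Bézout bound = 4.
Scan x ∈ F_5. For each x, list the y ∈ F_5 with f(x, y) ≡ 0 and those with g(x, y) ≡ 0 (mod 5); the common zeros in that column are the intersection.
  x = 0: f ≡ 0 at y ∈ {0}; g ≡ 0 at y ∈ {0, 1}; common: {0}.
  x = 1: f ≡ 0 at y ∈ ∅; g ≡ 0 at y ∈ {3}; common: ∅.
  x = 2: f ≡ 0 at y ∈ {1, 3}; g ≡ 0 at y ∈ ∅; common: ∅.
  x = 3: f ≡ 0 at y ∈ ∅; g ≡ 0 at y ∈ ∅; common: ∅.
  x = 4: f ≡ 0 at y ∈ {4}; g ≡ 0 at y ∈ {3}; common: ∅.
Collecting: common zeros = {(0, 0)}, so the count is 1.
Comparison with the Bézout bound: 1 ≤ 4 = deg(f)·deg(g), as expected for curves with no common component (the affine F_5-count falls short of the bound because intersections may lie at infinity, over extension fields, or carry multiplicity).


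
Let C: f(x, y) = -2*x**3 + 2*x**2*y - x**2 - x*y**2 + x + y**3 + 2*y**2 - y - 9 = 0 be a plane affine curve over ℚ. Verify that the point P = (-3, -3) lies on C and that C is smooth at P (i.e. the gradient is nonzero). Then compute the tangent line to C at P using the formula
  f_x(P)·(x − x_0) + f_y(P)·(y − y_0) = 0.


Tangent line at P: -20*x + 14*y - 18 = 0.

Step 1: f(-3, -3) = 0, so P lies on C.
Step 2: partial derivatives
  f_x(x, y) = -6*x**2 + 4*x*y - 2*x - y**2 + 1, f_y(x, y) = 2*x**2 - 2*x*y + 3*y**2 + 4*y - 1.
  f_x(P) = -20, f_y(P) = 14 (gradient nonzero, so P is smooth).
Step 3: tangent line at P: -20·(x − -3) + 14·(y − -3) = 0.
Expanding: -20*x + 14*y - 18 = 0.


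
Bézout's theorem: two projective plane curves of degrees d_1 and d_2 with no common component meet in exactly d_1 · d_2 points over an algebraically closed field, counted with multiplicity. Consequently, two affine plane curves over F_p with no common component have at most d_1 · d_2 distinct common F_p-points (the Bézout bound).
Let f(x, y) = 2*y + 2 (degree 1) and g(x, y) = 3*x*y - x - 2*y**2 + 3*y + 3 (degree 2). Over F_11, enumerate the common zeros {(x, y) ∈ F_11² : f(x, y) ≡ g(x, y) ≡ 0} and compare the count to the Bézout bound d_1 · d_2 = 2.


Common zeros: {(5, 10)}; count = 1; Bézout bound = 2.

deg(f) = 1, deg(g) = 2, so Bézout bound = 2.
Scan x ∈ F_11. For each x, list the y ∈ F_11 with f(x, y) ≡ 0 and those with g(x, y) ≡ 0 (mod 11); the common zeros in that column are the intersection.
  x = 0: f ≡ 0 at y ∈ {10}; g ≡ 0 at y ∈ {9}; common: ∅.
  x = 1: f ≡ 0 at y ∈ {10}; g ≡ 0 at y ∈ ∅; common: ∅.
  x = 2: f ≡ 0 at y ∈ {10}; g ≡ 0 at y ∈ {2, 8}; common: ∅.
  x = 3: f ≡ 0 at y ∈ {10}; g ≡ 0 at y ∈ {0, 6}; common: ∅.
  x = 4: f ≡ 0 at y ∈ {10}; g ≡ 0 at y ∈ ∅; common: ∅.
  x = 5: f ≡ 0 at y ∈ {10}; g ≡ 0 at y ∈ {10}; common: {10}.
  x = 6: f ≡ 0 at y ∈ {10}; g ≡ 0 at y ∈ ∅; common: ∅.
  x = 7: f ≡ 0 at y ∈ {10}; g ≡ 0 at y ∈ {5, 7}; common: ∅.
  x = 8: f ≡ 0 at y ∈ {10}; g ≡ 0 at y ∈ ∅; common: ∅.
  x = 9: f ≡ 0 at y ∈ {10}; g ≡ 0 at y ∈ {1, 3}; common: ∅.
  x = 10: f ≡ 0 at y ∈ {10}; g ≡ 0 at y ∈ ∅; common: ∅.
Collecting: common zeros = {(5, 10)}, so the count is 1.
Comparison with the Bézout bound: 1 ≤ 2 = deg(f)·deg(g), as expected for curves with no common component (the affine F_11-count falls short of the bound because intersections may lie at infinity, over extension fields, or carry multiplicity).


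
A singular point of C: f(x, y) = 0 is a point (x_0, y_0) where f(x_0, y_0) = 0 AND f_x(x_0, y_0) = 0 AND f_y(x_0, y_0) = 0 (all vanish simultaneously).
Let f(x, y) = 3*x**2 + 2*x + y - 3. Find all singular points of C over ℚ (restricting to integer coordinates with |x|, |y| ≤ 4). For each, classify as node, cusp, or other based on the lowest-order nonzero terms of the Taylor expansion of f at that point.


No singular points in the scanned grid; C is smooth there.

Compute partial derivatives:
  f_x = 6*x + 2.
  f_y = 1.
f_y = 1 is a nonzero constant, so f_y never vanishes: no point (x, y) can satisfy f = f_x = f_y = 0. In particular no (x, y) ∈ {−4, ..., 4}² is singular; the curve is smooth.


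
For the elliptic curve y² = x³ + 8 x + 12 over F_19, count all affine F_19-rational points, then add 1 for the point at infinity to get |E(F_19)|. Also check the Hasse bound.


Affine points = {(2, 6), (2, 13), (3, 5), (3, 14), (5, 5), (5, 14), (10, 3), (10, 16), (11, 5), (11, 14), (15, 7), (15, 12), (17, 8), (17, 11)}; affine count = 14; |E(F_19)| = 15.

Discriminant check: Δ ∝ 4a³ + 27b² = 4·8³ + 27·12² = 4·512 + 27·144 ≡ 8 (mod 19). Nonzero ⇒ E is nonsingular.
For each x ∈ F_19, compute rhs = x³ + 8·x + 12 mod 19, then count y ∈ F_19 with y² ≡ rhs.
  x = 0: rhs = 12, matching y values: none (0 points).
  x = 1: rhs = 2, matching y values: none (0 points).
  x = 2: rhs = 17, matching y values: 6, 13 (2 points).
  x = 3: rhs = 6, matching y values: 5, 14 (2 points).
  x = 4: rhs = 13, matching y values: none (0 points).
  x = 5: rhs = 6, matching y values: 5, 14 (2 points).
  x = 6: rhs = 10, matching y values: none (0 points).
  x = 7: rhs = 12, matching y values: none (0 points).
  x = 8: rhs = 18, matching y values: none (0 points).
  x = 9: rhs = 15, matching y values: none (0 points).
  x = 10: rhs = 9, matching y values: 3, 16 (2 points).
  x = 11: rhs = 6, matching y values: 5, 14 (2 points).
  x = 12: rhs = 12, matching y values: none (0 points).
  x = 13: rhs = 14, matching y values: none (0 points).
  x = 14: rhs = 18, matching y values: none (0 points).
  x = 15: rhs = 11, matching y values: 7, 12 (2 points).
  x = 16: rhs = 18, matching y values: none (0 points).
  x = 17: rhs = 7, matching y values: 8, 11 (2 points).
  x = 18: rhs = 3, matching y values: none (0 points).
Total affine count: 14.
Full point count |E(F_19)| = 14 + 1 = 15.
Hasse bound: |15 − (19+1)| = |-5| = 5 ≤ 2√19 ≈ 8.7178 ✓.


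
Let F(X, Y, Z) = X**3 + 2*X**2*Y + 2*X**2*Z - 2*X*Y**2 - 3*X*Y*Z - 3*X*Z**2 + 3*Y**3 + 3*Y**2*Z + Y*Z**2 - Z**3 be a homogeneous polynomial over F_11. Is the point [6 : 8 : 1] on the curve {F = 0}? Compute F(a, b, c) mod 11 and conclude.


F(6,8,1) ≡ 8 (mod 11); P is NOT on the curve.

Evaluate F(6, 8, 1) term-by-term (mod 11).
  X**3 ↦ 1·216·1·1 = 216
  2*X**2*Y ↦ 2·36·8·1 = 576
  2*X**2*Z ↦ 2·36·1·1 = 72
  -2*X*Y**2 ↦ -2·6·64·1 = -768
  -3*X*Y*Z ↦ -3·6·8·1 = -144
  -3*X*Z**2 ↦ -3·6·1·1 = -18
  3*Y**3 ↦ 3·1·512·1 = 1536
  3*Y**2*Z ↦ 3·1·64·1 = 192
  Y*Z**2 ↦ 1·1·8·1 = 8
  -Z**3 ↦ -1·1·1·1 = -1
Sum: F(6, 8, 1) = (216) + (576) + (72) + (-768) + (-144) + (-18) + (1536) + (192) + (8) + (-1) = 1669.
Reducing mod 11: 1669 ≡ 8 (mod 11).
Since F(a, b, c) ≡ 8 ≠ 0 (mod 11), P does NOT lie on the curve.


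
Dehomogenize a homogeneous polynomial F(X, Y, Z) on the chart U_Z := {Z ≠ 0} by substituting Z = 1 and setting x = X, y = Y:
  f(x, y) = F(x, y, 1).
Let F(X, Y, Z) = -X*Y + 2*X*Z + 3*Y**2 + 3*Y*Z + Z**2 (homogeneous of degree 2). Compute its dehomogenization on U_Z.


f(x, y) = -x*y + 2*x + 3*y**2 + 3*y + 1

On U_Z we set Z = 1. Each monomial c·X^i·Y^j·Z^k in F becomes c·x^i·y^j·1^k = c·x^i·y^j.
Substituting Z = 1: F(X, Y, 1) = -x*y + 2*x + 3*y**2 + 3*y + 1.
Note: deg(f) ≤ deg(F) = 2; strict inequality happens when F is divisible by Z (lost terms).


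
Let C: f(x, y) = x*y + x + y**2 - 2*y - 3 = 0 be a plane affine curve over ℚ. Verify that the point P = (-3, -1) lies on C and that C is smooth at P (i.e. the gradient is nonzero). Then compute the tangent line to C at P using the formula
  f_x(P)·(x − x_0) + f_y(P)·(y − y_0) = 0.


Tangent line at P: -7*y - 7 = 0.

Step 1: f(-3, -1) = 0, so P lies on C.
Step 2: partial derivatives
  f_x(x, y) = y + 1, f_y(x, y) = x + 2*y - 2.
  f_x(P) = 0, f_y(P) = -7 (gradient nonzero, so P is smooth).
Step 3: tangent line at P: 0·(x − -3) + -7·(y − -1) = 0.
Expanding: -7*y - 7 = 0.


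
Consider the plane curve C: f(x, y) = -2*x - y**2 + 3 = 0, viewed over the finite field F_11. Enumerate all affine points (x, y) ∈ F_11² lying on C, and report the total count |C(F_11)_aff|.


Affine F_11-points: {(0, 5), (0, 6), (1, 1), (1, 10), (5, 2), (5, 9), (7, 0), (8, 3), (8, 8), (10, 4), (10, 7)}; count = 11.

For each of the 121 pairs (x, y) ∈ F_11², evaluate f(x, y) mod 11. Record the zeros.
  x = 0: [0↦3, 1↦2, 2↦10, 3↦5, 4↦9, 5↦0, 6↦0, 7↦9, 8↦5, 9↦10, 10↦2]  zeros at y ∈ {5, 6}
  x = 1: [0↦1, 1↦0, 2↦8, 3↦3, 4↦7, 5↦9, 6↦9, 7↦7, 8↦3, 9↦8, 10↦0]  zeros at y ∈ {1, 10}
  x = 2: [0↦10, 1↦9, 2↦6, 3↦1, 4↦5, 5↦7, 6↦7, 7↦5, 8↦1, 9↦6, 10↦9]  zeros at y ∈ ∅
  x = 3: [0↦8, 1↦7, 2↦4, 3↦10, 4↦3, 5↦5, 6↦5, 7↦3, 8↦10, 9↦4, 10↦7]  zeros at y ∈ ∅
  x = 4: [0↦6, 1↦5, 2↦2, 3↦8, 4↦1, 5↦3, 6↦3, 7↦1, 8↦8, 9↦2, 10↦5]  zeros at y ∈ ∅
  x = 5: [0↦4, 1↦3, 2↦0, 3↦6, 4↦10, 5↦1, 6↦1, 7↦10, 8↦6, 9↦0, 10↦3]  zeros at y ∈ {2, 9}
  x = 6: [0↦2, 1↦1, 2↦9, 3↦4, 4↦8, 5↦10, 6↦10, 7↦8, 8↦4, 9↦9, 10↦1]  zeros at y ∈ ∅
  x = 7: [0↦0, 1↦10, 2↦7, 3↦2, 4↦6, 5↦8, 6↦8, 7↦6, 8↦2, 9↦7, 10↦10]  zeros at y ∈ {0}
  x = 8: [0↦9, 1↦8, 2↦5, 3↦0, 4↦4, 5↦6, 6↦6, 7↦4, 8↦0, 9↦5, 10↦8]  zeros at y ∈ {3, 8}
  x = 9: [0↦7, 1↦6, 2↦3, 3↦9, 4↦2, 5↦4, 6↦4, 7↦2, 8↦9, 9↦3, 10↦6]  zeros at y ∈ ∅
  x = 10: [0↦5, 1↦4, 2↦1, 3↦7, 4↦0, 5↦2, 6↦2, 7↦0, 8↦7, 9↦1, 10↦4]  zeros at y ∈ {4, 7}
Collecting zeros: affine points = {(0, 5), (0, 6), (1, 1), (1, 10), (5, 2), (5, 9), (7, 0), (8, 3), (8, 8), (10, 4), (10, 7)}.
Total count |C(F_11)_aff| = 11.


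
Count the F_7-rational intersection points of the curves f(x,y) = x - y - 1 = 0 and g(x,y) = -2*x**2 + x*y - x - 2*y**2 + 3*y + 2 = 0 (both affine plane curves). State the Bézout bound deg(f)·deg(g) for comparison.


Common zeros: ∅; count = 0; Bézout bound = 2.

deg(f) = 1, deg(g) = 2, so Bézout bound = 2.
Scan x ∈ F_7. For each x, list the y ∈ F_7 with f(x, y) ≡ 0 and those with g(x, y) ≡ 0 (mod 7); the common zeros in that column are the intersection.
  x = 0: f ≡ 0 at y ∈ {6}; g ≡ 0 at y ∈ {2, 3}; common: ∅.
  x = 1: f ≡ 0 at y ∈ {0}; g ≡ 0 at y ∈ {3, 6}; common: ∅.
  x = 2: f ≡ 0 at y ∈ {1}; g ≡ 0 at y ∈ ∅; common: ∅.
  x = 3: f ≡ 0 at y ∈ {2}; g ≡ 0 at y ∈ ∅; common: ∅.
  x = 4: f ≡ 0 at y ∈ {3}; g ≡ 0 at y ∈ {2, 5}; common: ∅.
  x = 5: f ≡ 0 at y ∈ {4}; g ≡ 0 at y ∈ {5, 6}; common: ∅.
  x = 6: f ≡ 0 at y ∈ {5}; g ≡ 0 at y ∈ ∅; common: ∅.
Collecting: common zeros = ∅, so the count is 0.
Comparison with the Bézout bound: 0 ≤ 2 = deg(f)·deg(g), as expected for curves with no common component (the affine F_7-count falls short of the bound because intersections may lie at infinity, over extension fields, or carry multiplicity).


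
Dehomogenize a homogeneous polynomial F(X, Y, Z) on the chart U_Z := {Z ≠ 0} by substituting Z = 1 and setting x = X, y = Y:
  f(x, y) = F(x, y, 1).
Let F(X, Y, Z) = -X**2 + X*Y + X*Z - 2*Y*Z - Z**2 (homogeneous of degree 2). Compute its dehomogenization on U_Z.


f(x, y) = -x**2 + x*y + x - 2*y - 1

On U_Z we set Z = 1. Each monomial c·X^i·Y^j·Z^k in F becomes c·x^i·y^j·1^k = c·x^i·y^j.
Substituting Z = 1: F(X, Y, 1) = -x**2 + x*y + x - 2*y - 1.
Note: deg(f) ≤ deg(F) = 2; strict inequality happens when F is divisible by Z (lost terms).


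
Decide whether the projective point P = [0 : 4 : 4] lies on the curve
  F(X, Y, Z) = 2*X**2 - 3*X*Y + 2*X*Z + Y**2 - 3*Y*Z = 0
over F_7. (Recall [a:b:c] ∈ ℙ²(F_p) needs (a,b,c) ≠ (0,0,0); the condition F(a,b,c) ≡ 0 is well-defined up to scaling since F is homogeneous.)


F(0,4,4) ≡ 3 (mod 7); P is NOT on the curve.

Evaluate F(0, 4, 4) term-by-term (mod 7).
  2*X**2 ↦ 2·0·1·1 = 0
  -3*X*Y ↦ -3·0·4·1 = 0
  2*X*Z ↦ 2·0·1·4 = 0
  Y**2 ↦ 1·1·16·1 = 16
  -3*Y*Z ↦ -3·1·4·4 = -48
Sum: F(0, 4, 4) = (0) + (0) + (0) + (16) + (-48) = -32.
Reducing mod 7: -32 ≡ 3 (mod 7).
Since F(a, b, c) ≡ 3 ≠ 0 (mod 7), P does NOT lie on the curve.
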